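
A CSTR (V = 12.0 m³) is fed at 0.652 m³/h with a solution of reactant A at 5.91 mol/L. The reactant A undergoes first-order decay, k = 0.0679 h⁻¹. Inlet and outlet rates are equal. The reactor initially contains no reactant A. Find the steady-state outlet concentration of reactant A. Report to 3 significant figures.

Accumulation = in − out − consumed: V dC/dt = Q C_in − Q C − k V C.
At steady state: 0 = Q C_in − (Q + kV) C_ss, so C_ss = Q C_in/(Q + kV).
C_ss = 0.652·5.91/(0.652 + 0.0679·12.0) = 3.8533/1.4668 = 2.6270 mol/L.

2.63 mol/L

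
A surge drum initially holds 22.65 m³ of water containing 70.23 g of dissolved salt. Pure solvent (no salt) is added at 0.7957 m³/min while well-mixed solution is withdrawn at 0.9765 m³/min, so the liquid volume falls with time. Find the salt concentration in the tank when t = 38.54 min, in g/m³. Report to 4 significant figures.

Let m(t) be the amount of salt. Volume: V(t) = V₀ + (Q_in − Q_out) t = 22.65 − 0.180800 t; V(38.54) = 15.6820 m³.
Solute balance: dm/dt = 0 − Q_out C = −Q_out m/V(t).
dm/m = −Q_out dt/(V₀ − 0.180800 t); integrating gives ln(m/m₀) = −(Q_out/(Q_in−Q_out)) ln(V/V₀).
m = m₀ (V₀/V)^(Q_out/(Q_in−Q_out)) = 70.23 × (22.65/15.6820)^(-5.40100) = 9.64181 g.
C = m/V = 9.64181/15.6820 = 0.614834 g/m³.

0.6148 g/m³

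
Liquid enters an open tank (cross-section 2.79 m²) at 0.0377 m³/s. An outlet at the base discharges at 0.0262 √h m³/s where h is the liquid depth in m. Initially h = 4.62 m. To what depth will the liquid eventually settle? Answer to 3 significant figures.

2.07 m

A dh/dt = Q_in − 0.0262 √h. Steady state requires inflow = outflow:
Q_in = 0.0262 √h_ss ⇒ √h_ss = 0.0377/0.0262 = 1.4389.
h_ss = 1.4389² = 2.0705 m. (Since h₀ = 4.62 m > h_ss, the level will fall toward this value.)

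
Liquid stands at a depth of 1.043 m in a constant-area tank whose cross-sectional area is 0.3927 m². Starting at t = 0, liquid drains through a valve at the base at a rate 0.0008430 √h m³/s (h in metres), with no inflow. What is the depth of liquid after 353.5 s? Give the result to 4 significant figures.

A dh/dt = −Q_out = −0.0008430 √h.
∫ h^(−1/2) dh = −(0.0008430/A) ∫ dt, giving 2√h = 2√h₀ − (0.0008430/A) t.
√h = √1.043 − 0.0008430·353.5/(2·0.3927) = 1.02127 − 0.379425 = 0.641849.
h = 0.641849² = 0.411970 m.

0.4120 m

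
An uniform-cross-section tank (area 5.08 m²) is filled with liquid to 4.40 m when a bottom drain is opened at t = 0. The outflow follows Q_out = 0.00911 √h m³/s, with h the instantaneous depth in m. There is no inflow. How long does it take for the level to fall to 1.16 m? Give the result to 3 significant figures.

A dh/dt = −Q_out = −0.00911 √h.
This is separable: 2 d(√h)/dt = −0.00911/A, so √h = √h₀ − (0.00911/(2A)) t.
t = 2A(√h₀ − √h)/0.00911 = 2·5.08·(√4.40 − √1.16)/0.00911
  = 10.160 × (2.0976 − 1.0770) / 0.00911 = 1138.2 s.

1140 s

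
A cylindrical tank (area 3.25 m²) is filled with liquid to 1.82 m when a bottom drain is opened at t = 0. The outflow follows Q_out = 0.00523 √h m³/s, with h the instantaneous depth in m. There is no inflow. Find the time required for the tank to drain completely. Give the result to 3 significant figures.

1680 s

Unsteady balance on liquid volume: A dh/dt = −0.00523 √h.
This is separable: 2 d(√h)/dt = −0.00523/A, so √h = √h₀ − (0.00523/(2A)) t.
Tank is empty when √h = 0: t_empty = 2A√h₀/0.00523.
t_empty = 2·3.25·√1.82/0.00523 = 6.5000·1.3491/0.00523 = 1676.7 s.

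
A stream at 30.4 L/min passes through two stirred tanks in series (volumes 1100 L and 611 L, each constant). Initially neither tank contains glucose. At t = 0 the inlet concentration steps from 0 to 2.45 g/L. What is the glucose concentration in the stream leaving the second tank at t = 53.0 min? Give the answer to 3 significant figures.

1.40 g/L

Time constants: τᵢ = Vᵢ/Q for each well-mixed tank.
τ₁ = 1100/30.4 = 36.184 min; τ₂ = 611/30.4 = 20.099 min.
Solving the cascade with C₁(0)=C₂(0)=0 gives C₂(t) = C_in[1 − (τ₁ e^(−t/τ₁) − τ₂ e^(−t/τ₂))/(τ₁ − τ₂)].
At t = 53.0: e^(−t/τ₁) = 0.23114, e^(−t/τ₂) = 0.071576.
C₂ = 2.45·[1 − (36.184·0.23114 − 20.099·0.071576)/(16.086)] = 2.45·0.56948 = 1.3952 g/L.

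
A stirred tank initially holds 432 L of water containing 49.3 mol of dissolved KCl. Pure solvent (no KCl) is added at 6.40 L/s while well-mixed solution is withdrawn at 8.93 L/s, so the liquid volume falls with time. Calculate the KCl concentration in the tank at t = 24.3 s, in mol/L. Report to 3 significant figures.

Let m(t) be the amount of KCl. Volume: V(t) = V₀ + (Q_in − Q_out) t = 432 − 2.5300 t; V(24.3) = 370.52 L.
Species balance (pure solvent in): dm/dt = −Q_out · m/V(t).
Separate: dm/m = −Q_out dt/V(t) ⇒ ln(m/m₀) = −(Q_out/(Q_in−Q_out)) ln(V/V₀).
m = m₀ (V₀/V)^(Q_out/(Q_in−Q_out)) = 49.3 × (432/370.52)^(-3.5296) = 28.676 mol.
C = m/V = 28.676/370.52 = 0.077394 mol/L.

0.0774 mol/L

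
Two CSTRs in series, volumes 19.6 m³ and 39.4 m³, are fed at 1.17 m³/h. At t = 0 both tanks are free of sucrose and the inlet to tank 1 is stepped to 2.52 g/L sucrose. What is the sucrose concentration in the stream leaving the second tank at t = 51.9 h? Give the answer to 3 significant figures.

Species balance on tank i: dCᵢ/dt = (Cᵢ₋₁ − Cᵢ)/τᵢ with τᵢ = Vᵢ/Q.
τ₁ = 19.6/1.17 = 16.752 h; τ₂ = 39.4/1.17 = 33.675 h.
Tank 1: C₁ = C_in(1 − e^(−t/τ₁)). Tank 2 (τ₁ ≠ τ₂): C₂ = C_in[1 − (τ₁ e^(−t/τ₁) − τ₂ e^(−t/τ₂))/(τ₁ − τ₂)].
At t = 51.9: e^(−t/τ₁) = 0.045134, e^(−t/τ₂) = 0.21413.
C₂ = 2.52·[1 − (16.752·0.045134 − 33.675·0.21413)/(-16.923)] = 2.52·0.61859 = 1.5588 g/L.

1.56 g/L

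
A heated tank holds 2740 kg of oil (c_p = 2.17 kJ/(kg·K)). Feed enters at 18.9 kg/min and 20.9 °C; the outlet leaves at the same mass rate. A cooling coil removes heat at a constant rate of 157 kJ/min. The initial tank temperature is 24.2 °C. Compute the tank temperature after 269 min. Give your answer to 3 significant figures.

18.2 °C

M c_p dT/dt = ṁ c_p (T_in − T) − Q̇.
Rearrange: dT/dt = (T_ss − T)/τ with τ = M/ṁ = 144.97 min and T_ss = T_in − Q̇/(ṁ c_p) = 17.072 °C.
This is linear first-order; T(t) = T_ss + (T₀ − T_ss) e^(−t/τ).
T(269) = 17.072 + (7.1281)·e^(−269/144.97) = 17.072 + (7.1281)·0.15637 = 18.187 °C.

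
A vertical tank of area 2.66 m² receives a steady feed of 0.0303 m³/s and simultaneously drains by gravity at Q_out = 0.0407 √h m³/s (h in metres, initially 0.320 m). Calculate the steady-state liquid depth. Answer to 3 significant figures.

A dh/dt = Q_in − 0.0407 √h. Steady state requires inflow = outflow:
Q_in = 0.0407 √h_ss ⇒ √h_ss = 0.0303/0.0407 = 0.74447.
h_ss = 0.74447² = 0.55424 m. (Since h₀ = 0.320 m < h_ss, the level will rise toward this value.)

0.554 m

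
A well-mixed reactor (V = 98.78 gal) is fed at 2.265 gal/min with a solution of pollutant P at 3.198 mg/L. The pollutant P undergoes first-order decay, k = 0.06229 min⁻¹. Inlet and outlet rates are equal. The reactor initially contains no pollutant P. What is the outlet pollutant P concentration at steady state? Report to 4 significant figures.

V dC/dt = Q(C_in − C) − k V C.
At steady state: 0 = Q C_in − (Q + kV) C_ss, so C_ss = Q C_in/(Q + kV).
C_ss = 2.265·3.198/(2.265 + 0.06229·98.78) = 7.24347/8.41801 = 0.860473 mg/L.

0.8605 mg/L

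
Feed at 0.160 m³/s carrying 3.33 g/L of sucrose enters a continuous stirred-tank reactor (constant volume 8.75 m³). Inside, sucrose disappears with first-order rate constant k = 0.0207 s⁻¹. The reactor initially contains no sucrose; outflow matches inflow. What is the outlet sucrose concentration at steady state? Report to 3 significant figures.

Accumulation = in − out − consumed: V dC/dt = Q C_in − Q C − k V C.
At steady state: 0 = Q C_in − (Q + kV) C_ss, so C_ss = Q C_in/(Q + kV).
C_ss = 0.160·3.33/(0.160 + 0.0207·8.75) = 0.53280/0.34113 = 1.5619 g/L.

1.56 g/L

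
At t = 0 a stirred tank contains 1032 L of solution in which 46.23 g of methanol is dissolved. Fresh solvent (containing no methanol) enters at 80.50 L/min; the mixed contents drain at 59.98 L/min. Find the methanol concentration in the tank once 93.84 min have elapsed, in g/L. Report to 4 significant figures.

0.0007201 g/L

Total volume: dV/dt = Q_in − Q_out = 20.5200 L/min, so V(t) = 1032 + 20.5200 t and V(93.84) = 2957.60 L.
No methanol enters, so dm/dt = −Q_out · (m/V).
Separate: dm/m = −Q_out dt/V(t) ⇒ ln(m/m₀) = −(Q_out/(Q_in−Q_out)) ln(V/V₀).
m = m₀ (V₀/V)^(Q_out/(Q_in−Q_out)) = 46.23 × (1032/2957.60)^(2.92300) = 2.12988 g.
C = m/V = 2.12988/2957.60 = 0.000720137 g/L.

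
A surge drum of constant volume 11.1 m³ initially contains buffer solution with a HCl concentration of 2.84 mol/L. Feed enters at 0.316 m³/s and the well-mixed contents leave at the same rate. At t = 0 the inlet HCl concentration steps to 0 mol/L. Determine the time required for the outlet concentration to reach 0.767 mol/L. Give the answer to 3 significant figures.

46.0 s

Transient balance on the dissolved component: V dC/dt = Q(C_in − C), so τ = V/Q = 35.127 s.
C(t) = C_in + (C₀ − C_in) e^(−t/τ). Set C = 0.767 and solve for t:
e^(−t/τ) = (C − C_in)/(C₀ − C_in) = (0.767 − 0)/(2.84 − 0) = 0.27007
t = −τ ln(…) = 35.127 × 1.3091 = 45.983 s.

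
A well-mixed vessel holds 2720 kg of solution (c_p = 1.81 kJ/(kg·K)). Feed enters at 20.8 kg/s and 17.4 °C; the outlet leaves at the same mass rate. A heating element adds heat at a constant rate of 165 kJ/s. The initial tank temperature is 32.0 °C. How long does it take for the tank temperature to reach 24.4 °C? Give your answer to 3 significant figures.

M c_p dT/dt = ṁ c_p (T_in − T) + Q̇.
τ = M/ṁ = 130.77 s; T_ss = T_in + Q̇/(ṁ c_p) = 21.783 °C.
T(t) = T_ss + (T₀ − T_ss) e^(−t/τ). Set T = 24.4:
e^(−t/τ) = (24.4 − 21.783)/(32.0 − 21.783) = 0.25616
t = −130.77 · ln(0.25616) = 178.10 s.

178 s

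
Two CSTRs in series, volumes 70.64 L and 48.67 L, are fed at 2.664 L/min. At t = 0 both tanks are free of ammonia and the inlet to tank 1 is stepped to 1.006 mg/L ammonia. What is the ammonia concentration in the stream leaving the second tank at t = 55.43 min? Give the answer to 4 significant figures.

0.7133 mg/L

Species balance on tank i: dCᵢ/dt = (Cᵢ₋₁ − Cᵢ)/τᵢ with τᵢ = Vᵢ/Q.
τ₁ = 70.64/2.664 = 26.5165 min; τ₂ = 48.67/2.664 = 18.2695 min.
Tank 1: C₁ = C_in(1 − e^(−t/τ₁)). Tank 2 (τ₁ ≠ τ₂): C₂ = C_in[1 − (τ₁ e^(−t/τ₁) − τ₂ e^(−t/τ₂))/(τ₁ − τ₂)].
At t = 55.43: e^(−t/τ₁) = 0.123638, e^(−t/τ₂) = 0.0481220.
C₂ = 1.006·[1 − (26.5165·0.123638 − 18.2695·0.0481220)/(8.24700)] = 1.006·0.709071 = 0.713326 mg/L.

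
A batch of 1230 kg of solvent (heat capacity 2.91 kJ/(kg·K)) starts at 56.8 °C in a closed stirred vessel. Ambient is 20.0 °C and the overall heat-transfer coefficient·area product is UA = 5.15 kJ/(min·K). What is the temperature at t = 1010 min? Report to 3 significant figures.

28.6 °C

Lumped-capacitance energy balance: M c_p dT/dt = UA(T_amb − T).
dT/dt = (T_ss − T)/τ with T_ss = T_amb = 20.000 °C, τ = M c_p/UA = 1230·2.91/5.15 = 695.01 min.
Solution: T(t) = T_ss + (T₀ − T_ss) e^(−t/τ).
T(1010) = 20.000 + (36.800)·0.23382 = 28.604 °C.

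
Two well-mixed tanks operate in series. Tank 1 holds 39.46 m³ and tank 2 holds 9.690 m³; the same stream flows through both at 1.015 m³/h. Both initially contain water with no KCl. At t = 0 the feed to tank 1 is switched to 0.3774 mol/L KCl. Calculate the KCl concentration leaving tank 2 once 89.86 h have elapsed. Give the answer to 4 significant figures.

Time constants: τᵢ = Vᵢ/Q for each well-mixed tank.
τ₁ = 39.46/1.015 = 38.8768 h; τ₂ = 9.690/1.015 = 9.54680 h.
Tank 1: C₁ = C_in(1 − e^(−t/τ₁)). Tank 2 (τ₁ ≠ τ₂): C₂ = C_in[1 − (τ₁ e^(−t/τ₁) − τ₂ e^(−t/τ₂))/(τ₁ − τ₂)].
At t = 89.86: e^(−t/τ₁) = 0.0991222, e^(−t/τ₂) = 8.16899e-05.
C₂ = 0.3774·[1 − (38.8768·0.0991222 − 9.54680·8.16899e-05)/(29.3300)] = 0.3774·0.868641 = 0.327825 mol/L.

0.3278 mol/L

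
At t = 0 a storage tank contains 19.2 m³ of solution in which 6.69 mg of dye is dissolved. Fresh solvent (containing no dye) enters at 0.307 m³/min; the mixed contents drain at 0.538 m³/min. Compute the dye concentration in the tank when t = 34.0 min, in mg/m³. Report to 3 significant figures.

Let m(t) be the amount of dye. Volume: V(t) = V₀ + (Q_in − Q_out) t = 19.2 − 0.23100 t; V(34.0) = 11.346 m³.
No dye enters, so dm/dt = −Q_out · (m/V).
dm/m = −Q_out dt/(V₀ − 0.23100 t); integrating gives ln(m/m₀) = −(Q_out/(Q_in−Q_out)) ln(V/V₀).
m = m₀ (V₀/V)^(Q_out/(Q_in−Q_out)) = 6.69 × (19.2/11.346)^(-2.3290) = 1.9649 mg.
C = m/V = 1.9649/11.346 = 0.17318 mg/m³.

0.173 mg/m³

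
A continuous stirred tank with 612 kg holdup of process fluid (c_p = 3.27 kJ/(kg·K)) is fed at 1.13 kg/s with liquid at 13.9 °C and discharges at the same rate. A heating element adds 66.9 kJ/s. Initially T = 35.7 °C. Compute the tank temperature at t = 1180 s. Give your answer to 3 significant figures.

Heat balance on the well-mixed liquid: M c_p dT/dt = ṁ c_p (T_in − T) + 66.9.
Rearrange: dT/dt = (T_ss − T)/τ with τ = M/ṁ = 541.59 s and T_ss = T_in + Q̇/(ṁ c_p) = 32.005 °C.
Integrating: T(t) = T_ss + (T₀ − T_ss) e^(−t/τ).
T(1180) = 32.005 + (3.6949)·e^(−1180/541.59) = 32.005 + (3.6949)·0.11318 = 32.423 °C.

32.4 °C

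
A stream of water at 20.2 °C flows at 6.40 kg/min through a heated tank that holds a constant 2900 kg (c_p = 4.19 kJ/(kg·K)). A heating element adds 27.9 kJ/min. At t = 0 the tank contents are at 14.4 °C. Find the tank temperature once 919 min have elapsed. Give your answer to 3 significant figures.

20.3 °C

Unsteady energy balance on the tank contents: M c_p dT/dt = ṁ c_p (T_in − T) + 27.9.
τ = M/ṁ = 453.12 min; T_ss = T_in + Q̇/(ṁ c_p) = 20.2 + 27.9/(6.40·4.19) = 21.240 °C.
Solution: T(t) = T_ss + (T₀ − T_ss) e^(−t/τ).
T(919) = 21.240 + (-6.8404)·e^(−919/453.12) = 21.240 + (-6.8404)·0.13158 = 20.340 °C.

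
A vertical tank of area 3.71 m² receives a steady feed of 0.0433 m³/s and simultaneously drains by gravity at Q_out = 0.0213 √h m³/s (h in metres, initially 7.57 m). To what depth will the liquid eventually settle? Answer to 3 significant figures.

4.13 m

Level balance: A dh/dt = 0.0433 − 0.0213 √h. Setting dh/dt = 0:
Q_in = 0.0213 √h_ss ⇒ √h_ss = 0.0433/0.0213 = 2.0329.
h_ss = 2.0329² = 4.1325 m. (Since h₀ = 7.57 m > h_ss, the level will fall toward this value.)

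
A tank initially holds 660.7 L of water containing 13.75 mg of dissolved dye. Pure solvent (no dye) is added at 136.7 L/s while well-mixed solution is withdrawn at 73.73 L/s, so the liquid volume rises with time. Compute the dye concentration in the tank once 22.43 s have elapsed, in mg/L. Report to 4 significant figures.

0.001739 mg/L

Let m(t) be the amount of dye. Volume: V(t) = V₀ + (Q_in − Q_out) t = 660.7 + 62.9700 t; V(22.43) = 2073.12 L.
Solute balance: dm/dt = 0 − Q_out C = −Q_out m/V(t).
dm/m = −Q_out dt/(V₀ + 62.9700 t); integrating gives ln(m/m₀) = −(Q_out/(Q_in−Q_out)) ln(V/V₀).
m = m₀ (V₀/V)^(Q_out/(Q_in−Q_out)) = 13.75 × (660.7/2073.12)^(1.17088) = 3.60432 mg.
C = m/V = 3.60432/2073.12 = 0.00173860 mg/L.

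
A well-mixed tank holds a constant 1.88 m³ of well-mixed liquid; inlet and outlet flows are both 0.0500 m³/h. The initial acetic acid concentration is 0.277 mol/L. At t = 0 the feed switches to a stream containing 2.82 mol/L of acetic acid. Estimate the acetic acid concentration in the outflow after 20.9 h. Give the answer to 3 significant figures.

1.36 mol/L

Species balance on the tank: V dC/dt = Q(C_in − C).
Time constant τ = V/Q = 1.88/0.0500 = 37.600 h.
Integrating: C(t) = C_in + (C₀ − C_in) e^(−t/τ).
C(20.9) = 2.82 + (0.277 − 2.82)·e^(−20.9/37.600) = 2.82 + (-2.5430)·0.57358 = 1.3614 mol/L.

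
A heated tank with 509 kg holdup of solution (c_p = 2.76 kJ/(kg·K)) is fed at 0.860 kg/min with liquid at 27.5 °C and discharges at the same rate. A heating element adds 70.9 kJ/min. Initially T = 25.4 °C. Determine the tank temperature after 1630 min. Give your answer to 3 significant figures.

Energy balance: M c_p dT/dt = ṁ c_p (T_in − T) + 70.9.
Rearrange: dT/dt = (T_ss − T)/τ with τ = M/ṁ = 591.86 min and T_ss = T_in + Q̇/(ṁ c_p) = 57.370 °C.
T approaches T_ss exponentially: T(t) = T_ss + (T₀ − T_ss) e^(−t/τ).
T(1630) = 57.370 + (-31.970)·e^(−1630/591.86) = 57.370 + (-31.970)·0.063671 = 55.335 °C.

55.3 °C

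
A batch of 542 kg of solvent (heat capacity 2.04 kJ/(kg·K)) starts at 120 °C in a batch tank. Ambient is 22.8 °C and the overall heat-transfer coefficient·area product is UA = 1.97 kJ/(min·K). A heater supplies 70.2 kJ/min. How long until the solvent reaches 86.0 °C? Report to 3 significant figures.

M c_p dT/dt = −UA(T − T_amb) + Q̇.
τ = M c_p/UA = 561.26 min; T_ss = T_amb + Q̇/UA = 22.8 + 70.2/1.97 = 58.435 °C.
T(t) = T_ss + (T₀ − T_ss)e^(−t/τ); set T = 86.0:
t = −τ ln[(T − T_ss)/(T₀ − T_ss)] = −561.26 · ln(0.44774) = 450.99 min.

451 min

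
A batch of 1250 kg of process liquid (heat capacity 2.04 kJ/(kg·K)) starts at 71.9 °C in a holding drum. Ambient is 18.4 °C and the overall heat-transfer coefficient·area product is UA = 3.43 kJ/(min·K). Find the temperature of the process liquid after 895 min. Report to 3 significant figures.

34.5 °C

M c_p dT/dt = −UA(T − T_amb).
dT/dt = (T_ss − T)/τ with T_ss = T_amb = 18.400 °C, τ = M c_p/UA = 1250·2.04/3.43 = 743.44 min.
Integrating: T(t) = T_ss + (T₀ − T_ss) e^(−t/τ).
T(895) = 18.400 + (53.500)·0.30003 = 34.452 °C.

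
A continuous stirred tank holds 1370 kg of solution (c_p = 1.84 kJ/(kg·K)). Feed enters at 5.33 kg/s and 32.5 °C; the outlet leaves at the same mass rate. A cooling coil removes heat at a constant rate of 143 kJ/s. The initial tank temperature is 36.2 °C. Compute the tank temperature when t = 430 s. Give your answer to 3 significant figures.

21.4 °C

M c_p dT/dt = ṁ c_p (T_in − T) − Q̇.
τ = M/ṁ = 257.04 s; T_ss = T_in − Q̇/(ṁ c_p) = 32.5 − 143/(5.33·1.84) = 17.919 °C.
Integrating: T(t) = T_ss + (T₀ − T_ss) e^(−t/τ).
T(430) = 17.919 + (18.281)·e^(−430/257.04) = 17.919 + (18.281)·0.18770 = 21.350 °C.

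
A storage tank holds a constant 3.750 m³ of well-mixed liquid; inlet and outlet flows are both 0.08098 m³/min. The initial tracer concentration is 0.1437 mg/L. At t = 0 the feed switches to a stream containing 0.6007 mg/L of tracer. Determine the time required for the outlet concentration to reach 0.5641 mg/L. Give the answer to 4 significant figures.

116.9 min

Species balance on the tank: V dC/dt = Q(C_in − C), so τ = V/Q = 46.3077 min.
C(t) = C_in + (C₀ − C_in) e^(−t/τ). Set C = 0.5641 and solve for t:
e^(−t/τ) = (C − C_in)/(C₀ − C_in) = (0.5641 − 0.6007)/(0.1437 − 0.6007) = 0.0800875
t = −τ ln(…) = 46.3077 × 2.52464 = 116.910 min.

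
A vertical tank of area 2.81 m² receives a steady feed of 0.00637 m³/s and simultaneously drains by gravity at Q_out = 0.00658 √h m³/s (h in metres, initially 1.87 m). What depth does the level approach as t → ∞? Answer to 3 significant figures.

A dh/dt = Q_in − 0.00658 √h. Steady state requires inflow = outflow:
Q_in = 0.00658 √h_ss ⇒ √h_ss = 0.00637/0.00658 = 0.96809.
h_ss = 0.96809² = 0.93719 m. (Since h₀ = 1.87 m > h_ss, the level will fall toward this value.)

0.937 m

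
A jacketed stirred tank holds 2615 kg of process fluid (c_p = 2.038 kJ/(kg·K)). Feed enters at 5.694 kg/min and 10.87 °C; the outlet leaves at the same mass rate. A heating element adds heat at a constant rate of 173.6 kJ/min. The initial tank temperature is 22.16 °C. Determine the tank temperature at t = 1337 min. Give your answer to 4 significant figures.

Unsteady energy balance on the tank contents: M c_p dT/dt = ṁ c_p (T_in − T) + 173.6.
τ = M/ṁ = 459.255 min; T_ss = T_in + Q̇/(ṁ c_p) = 10.87 + 173.6/(5.694·2.038) = 25.8299 °C.
Integrating: T(t) = T_ss + (T₀ − T_ss) e^(−t/τ).
T(1337) = 25.8299 + (-3.66988)·e^(−1337/459.255) = 25.8299 + (-3.66988)·0.0544085 = 25.6302 °C.

25.63 °C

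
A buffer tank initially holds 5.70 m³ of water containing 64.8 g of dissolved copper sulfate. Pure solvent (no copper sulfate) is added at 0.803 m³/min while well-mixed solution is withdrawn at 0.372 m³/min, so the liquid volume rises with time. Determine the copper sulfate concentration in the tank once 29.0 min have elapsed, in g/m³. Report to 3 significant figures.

Let m(t) be the amount of copper sulfate. Volume: V(t) = V₀ + (Q_in − Q_out) t = 5.70 + 0.43100 t; V(29.0) = 18.199 m³.
Species balance (pure solvent in): dm/dt = −Q_out · m/V(t).
Separate: dm/m = −Q_out dt/V(t) ⇒ ln(m/m₀) = −(Q_out/(Q_in−Q_out)) ln(V/V₀).
m = m₀ (V₀/V)^(Q_out/(Q_in−Q_out)) = 64.8 × (5.70/18.199)^(0.86311) = 23.791 g.
C = m/V = 23.791/18.199 = 1.3073 g/m³.

1.31 g/m³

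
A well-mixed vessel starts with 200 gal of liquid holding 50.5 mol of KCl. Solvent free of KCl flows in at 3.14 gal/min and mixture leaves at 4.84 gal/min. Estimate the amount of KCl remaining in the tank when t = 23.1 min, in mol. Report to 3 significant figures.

Total volume: dV/dt = Q_in − Q_out = -1.7000 gal/min, so V(t) = 200 − 1.7000 t and V(23.1) = 160.73 gal.
Species balance (pure solvent in): dm/dt = −Q_out · m/V(t).
dm/m = −Q_out dt/(V₀ − 1.7000 t); integrating gives ln(m/m₀) = −(Q_out/(Q_in−Q_out)) ln(V/V₀).
m = m₀ (V₀/V)^(Q_out/(Q_in−Q_out)) = 50.5 × (200/160.73)^(-2.8471) = 27.103 mol.

27.1 mol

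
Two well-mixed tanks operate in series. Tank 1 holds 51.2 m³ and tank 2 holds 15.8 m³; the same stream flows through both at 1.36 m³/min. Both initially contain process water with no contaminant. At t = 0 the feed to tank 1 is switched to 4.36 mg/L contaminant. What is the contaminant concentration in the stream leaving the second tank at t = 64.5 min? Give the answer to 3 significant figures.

Species balance on tank i: dCᵢ/dt = (Cᵢ₋₁ − Cᵢ)/τᵢ with τᵢ = Vᵢ/Q.
τ₁ = 51.2/1.36 = 37.647 min; τ₂ = 15.8/1.36 = 11.618 min.
Solving the cascade with C₁(0)=C₂(0)=0 gives C₂(t) = C_in[1 − (τ₁ e^(−t/τ₁) − τ₂ e^(−t/τ₂))/(τ₁ − τ₂)].
At t = 64.5: e^(−t/τ₁) = 0.18027, e^(−t/τ₂) = 0.0038801.
C₂ = 4.36·[1 − (37.647·0.18027 − 11.618·0.0038801)/(26.029)] = 4.36·0.74100 = 3.2307 mg/L.

3.23 mg/L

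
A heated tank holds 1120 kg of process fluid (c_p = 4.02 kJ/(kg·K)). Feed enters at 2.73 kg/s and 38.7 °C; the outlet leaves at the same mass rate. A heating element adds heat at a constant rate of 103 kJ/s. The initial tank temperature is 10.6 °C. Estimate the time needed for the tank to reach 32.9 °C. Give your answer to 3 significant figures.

M c_p dT/dt = ṁ c_p (T_in − T) + Q̇.
τ = M/ṁ = 410.26 s; T_ss = T_in + Q̇/(ṁ c_p) = 48.085 °C.
T(t) = T_ss + (T₀ − T_ss) e^(−t/τ). Set T = 32.9:
e^(−t/τ) = (32.9 − 48.085)/(10.6 − 48.085) = 0.40510
t = −410.26 · ln(0.40510) = 370.72 s.

371 s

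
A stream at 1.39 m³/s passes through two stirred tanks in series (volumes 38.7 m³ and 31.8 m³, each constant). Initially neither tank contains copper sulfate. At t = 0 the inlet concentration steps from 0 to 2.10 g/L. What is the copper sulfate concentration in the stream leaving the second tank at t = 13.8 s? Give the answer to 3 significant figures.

Each tank obeys Vᵢ dCᵢ/dt = Q(Cᵢ₋₁ − Cᵢ), so τᵢ = Vᵢ/Q.
τ₁ = 38.7/1.39 = 27.842 s; τ₂ = 31.8/1.39 = 22.878 s.
Tank 1: C₁ = C_in(1 − e^(−t/τ₁)). Tank 2 (τ₁ ≠ τ₂): C₂ = C_in[1 − (τ₁ e^(−t/τ₁) − τ₂ e^(−t/τ₂))/(τ₁ − τ₂)].
At t = 13.8: e^(−t/τ₁) = 0.60917, e^(−t/τ₂) = 0.54705.
C₂ = 2.10·[1 − (27.842·0.60917 − 22.878·0.54705)/(4.9640)] = 2.10·0.10456 = 0.21958 g/L.

0.220 g/L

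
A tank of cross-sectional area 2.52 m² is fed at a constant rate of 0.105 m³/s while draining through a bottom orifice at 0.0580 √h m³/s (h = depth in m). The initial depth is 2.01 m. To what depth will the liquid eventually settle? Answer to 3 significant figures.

A dh/dt = Q_in − 0.0580 √h. Steady state requires inflow = outflow:
Q_in = 0.0580 √h_ss ⇒ √h_ss = 0.105/0.0580 = 1.8103.
h_ss = 1.8103² = 3.2773 m. (Since h₀ = 2.01 m < h_ss, the level will rise toward this value.)

3.28 m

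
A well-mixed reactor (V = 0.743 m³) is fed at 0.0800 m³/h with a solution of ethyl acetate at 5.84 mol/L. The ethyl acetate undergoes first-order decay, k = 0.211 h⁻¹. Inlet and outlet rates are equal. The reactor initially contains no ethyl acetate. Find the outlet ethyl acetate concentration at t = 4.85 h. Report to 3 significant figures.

Species balance: V dC/dt = Q C_in − Q C − k V C.
dC/dt = (Q/V) C_in − (Q/V + k) C; effective rate a = Q/V + k = 0.10767 + 0.211 = 0.31867 h⁻¹.
C_ss = Q C_in/(Q + kV) = 1.9732 mol/L; C(t) = C_ss + (C₀ − C_ss) e^(−a t).
C(4.85) = 1.9732 + (-1.9732)·e^(−0.31867·4.85) = 1.9732 + (-1.9732)·0.21319 = 1.5525 mol/L.

1.55 mol/L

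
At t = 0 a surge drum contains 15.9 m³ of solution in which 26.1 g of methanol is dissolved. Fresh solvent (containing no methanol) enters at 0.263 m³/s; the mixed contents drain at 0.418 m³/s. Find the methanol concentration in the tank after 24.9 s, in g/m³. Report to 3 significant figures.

Let m(t) be the amount of methanol. Volume: V(t) = V₀ + (Q_in − Q_out) t = 15.9 − 0.15500 t; V(24.9) = 12.041 m³.
No methanol enters, so dm/dt = −Q_out · (m/V).
Separate: dm/m = −Q_out dt/V(t) ⇒ ln(m/m₀) = −(Q_out/(Q_in−Q_out)) ln(V/V₀).
m = m₀ (V₀/V)^(Q_out/(Q_in−Q_out)) = 26.1 × (15.9/12.041)^(-2.6968) = 12.331 g.
C = m/V = 12.331/12.041 = 1.0241 g/m³.

1.02 g/m³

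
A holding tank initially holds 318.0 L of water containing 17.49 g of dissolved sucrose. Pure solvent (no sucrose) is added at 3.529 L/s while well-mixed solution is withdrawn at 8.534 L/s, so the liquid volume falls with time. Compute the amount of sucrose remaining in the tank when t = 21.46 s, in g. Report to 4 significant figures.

Let m(t) be the amount of sucrose. Volume: V(t) = V₀ + (Q_in − Q_out) t = 318.0 − 5.00500 t; V(21.46) = 210.593 L.
No sucrose enters, so dm/dt = −Q_out · (m/V).
dm/m = −Q_out dt/(V₀ − 5.00500 t); integrating gives ln(m/m₀) = −(Q_out/(Q_in−Q_out)) ln(V/V₀).
m = m₀ (V₀/V)^(Q_out/(Q_in−Q_out)) = 17.49 × (318.0/210.593)^(-1.70509) = 8.66175 g.

8.662 g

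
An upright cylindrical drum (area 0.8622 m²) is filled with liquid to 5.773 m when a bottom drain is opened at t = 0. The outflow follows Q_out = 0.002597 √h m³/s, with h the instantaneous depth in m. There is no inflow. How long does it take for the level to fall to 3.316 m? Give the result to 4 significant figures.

386.3 s

A dh/dt = −Q_out = −0.002597 √h.
This is separable: 2 d(√h)/dt = −0.002597/A, so √h = √h₀ − (0.002597/(2A)) t.
t = 2A(√h₀ − √h)/0.002597 = 2·0.8622·(√5.773 − √3.316)/0.002597
  = 1.72440 × (2.40271 − 1.82099) / 0.002597 = 386.259 s.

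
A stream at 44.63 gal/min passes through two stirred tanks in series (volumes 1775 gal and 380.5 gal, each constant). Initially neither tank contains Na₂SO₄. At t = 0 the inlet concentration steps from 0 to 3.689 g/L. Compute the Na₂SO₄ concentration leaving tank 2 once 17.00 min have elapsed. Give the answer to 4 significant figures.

Each tank obeys Vᵢ dCᵢ/dt = Q(Cᵢ₋₁ − Cᵢ), so τᵢ = Vᵢ/Q.
τ₁ = 1775/44.63 = 39.7715 min; τ₂ = 380.5/44.63 = 8.52566 min.
Tank 1: C₁ = C_in(1 − e^(−t/τ₁)). Tank 2 (τ₁ ≠ τ₂): C₂ = C_in[1 − (τ₁ e^(−t/τ₁) − τ₂ e^(−t/τ₂))/(τ₁ − τ₂)].
At t = 17.00: e^(−t/τ₁) = 0.652175, e^(−t/τ₂) = 0.136152.
C₂ = 3.689·[1 − (39.7715·0.652175 − 8.52566·0.136152)/(31.2458)] = 3.689·0.207024 = 0.763712 g/L.

0.7637 g/L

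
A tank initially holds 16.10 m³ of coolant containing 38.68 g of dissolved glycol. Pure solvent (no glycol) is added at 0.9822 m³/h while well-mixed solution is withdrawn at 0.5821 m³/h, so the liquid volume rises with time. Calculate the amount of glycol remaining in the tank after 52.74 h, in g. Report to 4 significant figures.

Let m(t) be the amount of glycol. Volume: V(t) = V₀ + (Q_in − Q_out) t = 16.10 + 0.400100 t; V(52.74) = 37.2013 m³.
No glycol enters, so dm/dt = −Q_out · (m/V).
dm/m = −Q_out dt/(V₀ + 0.400100 t); integrating gives ln(m/m₀) = −(Q_out/(Q_in−Q_out)) ln(V/V₀).
m = m₀ (V₀/V)^(Q_out/(Q_in−Q_out)) = 38.68 × (16.10/37.2013)^(1.45489) = 11.4366 g.

11.44 g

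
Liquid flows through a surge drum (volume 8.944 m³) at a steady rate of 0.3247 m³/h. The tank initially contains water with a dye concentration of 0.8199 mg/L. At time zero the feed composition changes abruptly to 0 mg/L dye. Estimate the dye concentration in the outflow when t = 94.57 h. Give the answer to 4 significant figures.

0.02647 mg/L

Species balance on the tank: V dC/dt = Q(C_in − C).
Rewrite as dC/dt + C/τ = C_in/τ, τ = V/Q = 27.5454 h.
C approaches C_in exponentially: C(t) = C_in + (C₀ − C_in) e^(−t/τ).
C(94.57) = 0 + (0.8199 − 0)·e^(−94.57/27.5454) = 0 + (0.819900)·0.0322822 = 0.0264682 mg/L.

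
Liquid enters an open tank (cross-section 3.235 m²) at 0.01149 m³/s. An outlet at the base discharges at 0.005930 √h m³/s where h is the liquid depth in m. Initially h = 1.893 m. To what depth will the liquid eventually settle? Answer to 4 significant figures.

3.754 m

A dh/dt = Q_in − 0.005930 √h. Steady state requires inflow = outflow:
Q_in = 0.005930 √h_ss ⇒ √h_ss = 0.01149/0.005930 = 1.93761.
h_ss = 1.93761² = 3.75431 m. (Since h₀ = 1.893 m < h_ss, the level will rise toward this value.)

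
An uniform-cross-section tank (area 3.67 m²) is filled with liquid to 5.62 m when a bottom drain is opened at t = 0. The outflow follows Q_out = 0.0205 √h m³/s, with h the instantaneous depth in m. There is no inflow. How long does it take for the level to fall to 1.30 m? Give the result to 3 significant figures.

441 s

Unsteady balance on liquid volume: A dh/dt = −0.0205 √h.
∫ h^(−1/2) dh = −(0.0205/A) ∫ dt, giving 2√h = 2√h₀ − (0.0205/A) t.
t = 2A(√h₀ − √h)/0.0205 = 2·3.67·(√5.62 − √1.30)/0.0205
  = 7.3400 × (2.3707 − 1.1402) / 0.0205 = 440.57 s.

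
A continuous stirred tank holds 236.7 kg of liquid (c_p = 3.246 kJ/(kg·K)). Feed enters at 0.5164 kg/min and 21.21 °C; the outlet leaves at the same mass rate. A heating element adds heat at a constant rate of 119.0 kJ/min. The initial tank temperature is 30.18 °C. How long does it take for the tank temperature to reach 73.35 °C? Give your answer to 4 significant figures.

M c_p dT/dt = ṁ c_p (T_in − T) + Q̇.
τ = M/ṁ = 458.366 min; T_ss = T_in + Q̇/(ṁ c_p) = 92.2025 °C.
T(t) = T_ss + (T₀ − T_ss) e^(−t/τ). Set T = 73.35:
e^(−t/τ) = (73.35 − 92.2025)/(30.18 − 92.2025) = 0.303962
t = −458.366 · ln(0.303962) = 545.846 min.

545.8 min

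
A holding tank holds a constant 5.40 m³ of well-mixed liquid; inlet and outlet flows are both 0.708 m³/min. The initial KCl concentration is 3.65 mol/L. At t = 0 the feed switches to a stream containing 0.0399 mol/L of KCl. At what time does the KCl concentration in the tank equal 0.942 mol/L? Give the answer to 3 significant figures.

10.6 min

Accumulation = in − out for the solute gives V dC/dt = Q(C_in − C), so τ = V/Q = 7.6271 min.
C(t) = C_in + (C₀ − C_in) e^(−t/τ). Set C = 0.942 and solve for t:
e^(−t/τ) = (C − C_in)/(C₀ − C_in) = (0.942 − 0.0399)/(3.65 − 0.0399) = 0.24988
t = −τ ln(…) = 7.6271 × 1.3868 = 10.577 min.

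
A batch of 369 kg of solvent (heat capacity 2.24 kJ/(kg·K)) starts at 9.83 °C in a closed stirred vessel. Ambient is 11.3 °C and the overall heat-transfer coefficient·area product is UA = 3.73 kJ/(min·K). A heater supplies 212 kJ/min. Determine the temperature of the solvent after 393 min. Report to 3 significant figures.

58.2 °C

M c_p dT/dt = −UA(T − T_amb) + Q̇.
dT/dt = (T_ss − T)/τ with T_ss = T_amb + Q̇/UA = 11.3 + 212/3.73 = 68.136 °C, τ = M c_p/UA = 369·2.24/3.73 = 221.60 min.
T approaches T_ss exponentially: T(t) = T_ss + (T₀ − T_ss) e^(−t/τ).
T(393) = 68.136 + (-58.306)·0.16974 = 58.239 °C.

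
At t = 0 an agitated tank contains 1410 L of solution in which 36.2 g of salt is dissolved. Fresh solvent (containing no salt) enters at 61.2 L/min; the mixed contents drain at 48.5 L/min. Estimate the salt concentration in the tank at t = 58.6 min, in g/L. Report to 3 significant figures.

0.00333 g/L

Total volume: dV/dt = Q_in − Q_out = 12.700 L/min, so V(t) = 1410 + 12.700 t and V(58.6) = 2154.2 L.
No salt enters, so dm/dt = −Q_out · (m/V).
Separate: dm/m = −Q_out dt/V(t) ⇒ ln(m/m₀) = −(Q_out/(Q_in−Q_out)) ln(V/V₀).
m = m₀ (V₀/V)^(Q_out/(Q_in−Q_out)) = 36.2 × (1410/2154.2)^(3.8189) = 7.1740 g.
C = m/V = 7.1740/2154.2 = 0.0033302 g/L.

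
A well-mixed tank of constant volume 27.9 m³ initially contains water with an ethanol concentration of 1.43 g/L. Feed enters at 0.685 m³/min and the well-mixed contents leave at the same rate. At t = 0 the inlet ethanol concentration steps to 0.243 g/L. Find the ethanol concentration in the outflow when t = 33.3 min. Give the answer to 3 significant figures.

0.767 g/L

Species balance on the tank: V dC/dt = Q(C_in − C).
Time constant τ = V/Q = 27.9/0.685 = 40.730 min.
This is linear first-order; C(t) = C_in + (C₀ − C_in) e^(−t/τ).
C(33.3) = 0.243 + (1.43 − 0.243)·e^(−33.3/40.730) = 0.243 + (1.1870)·0.44150 = 0.76706 g/L.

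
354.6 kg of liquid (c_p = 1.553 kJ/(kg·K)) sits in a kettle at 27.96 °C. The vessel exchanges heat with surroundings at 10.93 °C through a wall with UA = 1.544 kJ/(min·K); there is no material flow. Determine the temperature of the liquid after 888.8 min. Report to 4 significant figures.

Energy balance: M c_p dT/dt = −UA(T − T_amb).
dT/dt = (T_ss − T)/τ with T_ss = T_amb = 10.9300 °C, τ = M c_p/UA = 354.6·1.553/1.544 = 356.667 min.
Integrating: T(t) = T_ss + (T₀ − T_ss) e^(−t/τ).
T(888.8) = 10.9300 + (17.0300)·0.0827476 = 12.3392 °C.

12.34 °C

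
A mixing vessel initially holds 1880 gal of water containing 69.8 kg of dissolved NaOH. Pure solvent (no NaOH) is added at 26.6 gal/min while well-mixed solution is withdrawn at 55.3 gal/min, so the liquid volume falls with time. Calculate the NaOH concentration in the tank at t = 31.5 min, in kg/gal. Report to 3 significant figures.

Let m(t) be the amount of NaOH. Volume: V(t) = V₀ + (Q_in − Q_out) t = 1880 − 28.700 t; V(31.5) = 975.95 gal.
Solute balance: dm/dt = 0 − Q_out C = −Q_out m/V(t).
Separate: dm/m = −Q_out dt/V(t) ⇒ ln(m/m₀) = −(Q_out/(Q_in−Q_out)) ln(V/V₀).
m = m₀ (V₀/V)^(Q_out/(Q_in−Q_out)) = 69.8 × (1880/975.95)^(-1.9268) = 19.735 kg.
C = m/V = 19.735/975.95 = 0.020221 kg/gal.

0.0202 kg/gal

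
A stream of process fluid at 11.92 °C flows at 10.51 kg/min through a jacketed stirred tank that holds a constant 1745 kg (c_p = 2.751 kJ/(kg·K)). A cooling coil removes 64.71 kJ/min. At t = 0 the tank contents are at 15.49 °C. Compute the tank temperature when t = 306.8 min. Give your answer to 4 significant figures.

10.60 °C

Heat balance on the well-mixed liquid: M c_p dT/dt = ṁ c_p (T_in − T) − 64.71.
Rearrange: dT/dt = (T_ss − T)/τ with τ = M/ṁ = 166.032 min and T_ss = T_in − Q̇/(ṁ c_p) = 9.68191 °C.
Solution: T(t) = T_ss + (T₀ − T_ss) e^(−t/τ).
T(306.8) = 9.68191 + (5.80809)·e^(−306.8/166.032) = 9.68191 + (5.80809)·0.157578 = 10.5971 °C.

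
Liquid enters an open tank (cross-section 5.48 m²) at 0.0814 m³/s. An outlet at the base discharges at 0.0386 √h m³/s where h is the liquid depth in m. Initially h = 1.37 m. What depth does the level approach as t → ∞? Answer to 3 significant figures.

4.45 m

Level balance: A dh/dt = 0.0814 − 0.0386 √h. Setting dh/dt = 0:
Q_in = 0.0386 √h_ss ⇒ √h_ss = 0.0814/0.0386 = 2.1088.
h_ss = 2.1088² = 4.4471 m. (Since h₀ = 1.37 m < h_ss, the level will rise toward this value.)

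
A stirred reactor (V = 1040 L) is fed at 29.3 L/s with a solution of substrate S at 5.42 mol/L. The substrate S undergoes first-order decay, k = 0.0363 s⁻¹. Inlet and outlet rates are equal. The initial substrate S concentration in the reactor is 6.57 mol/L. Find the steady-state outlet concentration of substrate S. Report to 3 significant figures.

2.37 mol/L

Accumulation = in − out − consumed: V dC/dt = Q C_in − Q C − k V C.
Steady state (dC/dt = 0): C_ss = Q C_in/(Q + kV) = C_in/(1 + kV/Q).
C_ss = 29.3·5.42/(29.3 + 0.0363·1040) = 158.81/67.052 = 2.3684 mol/L.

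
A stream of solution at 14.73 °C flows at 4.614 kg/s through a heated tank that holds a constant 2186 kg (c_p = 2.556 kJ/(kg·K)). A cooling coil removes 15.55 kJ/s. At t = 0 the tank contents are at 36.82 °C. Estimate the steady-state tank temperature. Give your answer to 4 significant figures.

13.41 °C

M c_p dT/dt = ṁ c_p (T_in − T) − Q̇.
At steady state dT/dt = 0 ⇒ T_ss = T_in − Q̇/(ṁ c_p) = 14.73 − 15.55/(4.614·2.556) = 13.4115 °C.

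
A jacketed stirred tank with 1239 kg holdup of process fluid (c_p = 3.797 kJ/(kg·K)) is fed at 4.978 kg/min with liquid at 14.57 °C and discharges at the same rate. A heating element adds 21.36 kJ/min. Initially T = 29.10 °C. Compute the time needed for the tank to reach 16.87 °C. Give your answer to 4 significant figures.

Energy balance: M c_p dT/dt = ṁ c_p (T_in − T) + 21.36.
τ = M/ṁ = 248.895 min; T_ss = T_in + Q̇/(ṁ c_p) = 15.7001 °C.
T(t) = T_ss + (T₀ − T_ss) e^(−t/τ). Set T = 16.87:
e^(−t/τ) = (16.87 − 15.7001)/(29.10 − 15.7001) = 0.0873086
t = −248.895 · ln(0.0873086) = 606.883 min.

606.9 min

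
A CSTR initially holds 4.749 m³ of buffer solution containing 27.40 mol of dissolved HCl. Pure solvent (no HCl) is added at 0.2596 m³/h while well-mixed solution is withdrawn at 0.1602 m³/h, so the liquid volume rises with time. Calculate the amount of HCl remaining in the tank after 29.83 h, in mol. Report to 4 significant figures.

Let m(t) be the amount of HCl. Volume: V(t) = V₀ + (Q_in − Q_out) t = 4.749 + 0.0994000 t; V(29.83) = 7.71410 m³.
No HCl enters, so dm/dt = −Q_out · (m/V).
dm/m = −Q_out dt/(V₀ + 0.0994000 t); integrating gives ln(m/m₀) = −(Q_out/(Q_in−Q_out)) ln(V/V₀).
m = m₀ (V₀/V)^(Q_out/(Q_in−Q_out)) = 27.40 × (4.749/7.71410)^(1.61167) = 12.5371 mol.

12.54 mol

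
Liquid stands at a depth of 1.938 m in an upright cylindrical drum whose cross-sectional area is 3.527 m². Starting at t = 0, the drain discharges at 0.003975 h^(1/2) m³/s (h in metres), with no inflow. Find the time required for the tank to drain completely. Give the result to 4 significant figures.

With no inflow, A dh/dt = −0.003975 √h.
∫ h^(−1/2) dh = −(0.003975/A) ∫ dt, giving 2√h = 2√h₀ − (0.003975/A) t.
Set h = 0: 2√h₀ = (0.003975/A) t_empty ⇒ t_empty = 2A√h₀/0.003975.
t_empty = 2·3.527·√1.938/0.003975 = 7.05400·1.39212/0.003975 = 2470.45 s.

2470 s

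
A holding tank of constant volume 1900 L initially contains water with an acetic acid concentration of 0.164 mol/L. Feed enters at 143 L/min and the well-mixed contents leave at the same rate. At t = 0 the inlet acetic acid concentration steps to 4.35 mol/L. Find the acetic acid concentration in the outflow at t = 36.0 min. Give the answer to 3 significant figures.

Transient balance on the dissolved component: V dC/dt = Q(C_in − C).
Rewrite as dC/dt + C/τ = C_in/τ, τ = V/Q = 13.287 min.
Solution: C(t) = C_in + (C₀ − C_in) e^(−t/τ).
C(36.0) = 4.35 + (0.164 − 4.35)·e^(−36.0/13.287) = 4.35 + (-4.1860)·0.066572 = 4.0713 mol/L.

4.07 mol/L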